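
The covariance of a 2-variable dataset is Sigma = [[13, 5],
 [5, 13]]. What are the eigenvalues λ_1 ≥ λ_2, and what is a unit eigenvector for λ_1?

Step 1 — characteristic polynomial of 2×2 Sigma:
  det(Sigma - λI) = λ² - trace · λ + det = 0.
  trace = 13 + 13 = 26, det = 13·13 - (5)² = 144.
Step 2 — discriminant:
  Δ = trace² - 4·det = 676 - 576 = 100.
Step 3 — eigenvalues:
  λ = (trace ± √Δ)/2 = (26 ± 10)/2,
  λ_1 = 18,  λ_2 = 8.

Step 4 — unit eigenvector for λ_1: solve (Sigma - λ_1 I)v = 0. First row:
  (13 - 18)·v_x + (5)·v_y = 0, i.e. (-5)·v_x + (5)·v_y = 0,
  so v ∝ (b, λ_1 - a) = (5, 5) = u.
  ||u|| = √((5)² + (5)²) = √(50) ≈ 7.0711,
  v_1 = u/||u|| ≈ (0.7071, 0.7071) (||v_1|| = 1).

λ_1 = 18,  λ_2 = 8;  v_1 ≈ (0.7071, 0.7071)


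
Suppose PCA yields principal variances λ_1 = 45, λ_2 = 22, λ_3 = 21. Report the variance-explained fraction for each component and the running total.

Step 1 — total variance = trace(Sigma) = Σ λ_i = 45 + 22 + 21 = 88.

Step 2 — fraction explained by component i = λ_i / Σ λ:
  PC1: 45/88 = 0.5114
  PC2: 22/88 = 0.25
  PC3: 21/88 = 0.2386

Step 3 — cumulative fraction after k components = (λ_1 + ... + λ_k) / Σ λ:
  k = 1: 45/88 = 0.5114
  k = 2: (45 + 22)/88 = 67/88 = 0.7614
  k = 3: (45 + 22 + 21)/88 = 88/88 = 1

Summary (fraction, with percent):

explained: PC1 0.5114 (51.14%), PC2 0.25 (25%), PC3 0.2386 (23.86%);  cumulative: 0.5114, 0.7614, 1


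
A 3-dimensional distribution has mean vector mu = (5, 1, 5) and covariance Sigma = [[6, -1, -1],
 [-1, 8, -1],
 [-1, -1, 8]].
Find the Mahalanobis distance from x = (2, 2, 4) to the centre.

Step 1 — centre the observation: (x - mu) = (-3, 1, -1).

Step 2 — invert Sigma (cofactor / det for 3×3, or solve directly):
  Sigma^{-1} = [[0.175, 0.025, 0.025],
 [0.025, 0.1306, 0.0194],
 [0.025, 0.0194, 0.1306]].

Step 3 — form the quadratic (x - mu)^T · Sigma^{-1} · (x - mu):
  Sigma^{-1} · (x - mu) = (-0.525, 0.0361, -0.1861).
  (x - mu)^T · [Sigma^{-1} · (x - mu)] = (-3)·(-0.525) + (1)·(0.0361) + (-1)·(-0.1861) = 1.7972.

Step 4 — take square root: d = √(1.7972) ≈ 1.3406.

d(x, mu) = √(1.7972) ≈ 1.3406


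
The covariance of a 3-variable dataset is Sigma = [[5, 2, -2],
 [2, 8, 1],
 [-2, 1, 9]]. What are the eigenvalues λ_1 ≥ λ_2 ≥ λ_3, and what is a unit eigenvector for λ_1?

Step 1 — characteristic polynomial p(λ) = det(λI - Sigma) = λ³ - tr·λ² + c_1·λ - det, where tr = trace, c_1 = sum of the principal 2×2 minors, det = det(Sigma):
  tr = 5 + 8 + 9 = 22,
  c_1 = (5·8 - (2)²) + (5·9 - (-2)²) + (8·9 - (1)²) = 36 + 41 + 71 = 148,
  det = 5·(8·9 - (1)²) - (2)·((2)·9 - (1)·(-2)) + (-2)·((2)·(1) - 8·(-2)) = 5·(71) - (2)·(20) + (-2)·(18) = 279.
  So p(λ) = λ³ - 22λ² + 148λ - 279.
Step 2 — look for an integer root (rational root theorem: any rational root is an integer divisor of 279). Testing λ = 9:
  p(9) = 729 - 1782 + 1332 - 279 = 0  ✓
  Dividing out (λ - 9): p(λ) = (λ - 9)(λ² - 13λ + 31).
Step 3 — remaining eigenvalues from the quadratic λ² - 13λ + 31 = 0:
  Δ = 13² - 4·31 = 169 - 124 = 45,  λ = (13 ± √45)/2 = (13 ± 6.7082)/2 ≈ 9.8541 or 3.1459.
  Sorted: λ_1 = 9.8541,  λ_2 = 9,  λ_3 = 3.1459  (check: sum = 22 = tr ✓).

Step 4 — unit eigenvector for λ_1 ≈ 9.8541: v spans the null space of (Sigma - λ_1 I), whose rows are
  r_1 = (-4.8541, 2, -2),  r_2 = (2, -1.8541, 1),  r_3 = (-2, 1, -0.8541).
  v is orthogonal to every row, so take v ∝ r_1 × r_2 = ((2)·(1) - (-2)·(-1.8541), (-2)·(2) - (-4.8541)·(1), (-4.8541)·(-1.8541) - (2)·(2)) ≈ (-1.7082, 0.8541, 5).
  Rescale (multiply by -1 so the first nonzero entry is positive): u = (1.7082, -0.8541, -5).
  ||u|| = √((1.7082)² + (-0.8541)² + (-5)²) = √(28.6475) ≈ 5.3523,  v_1 = u/||u|| ≈ (0.3192, -0.1596, -0.9342) (||v_1|| = 1).

λ_1 = 9.8541,  λ_2 = 9,  λ_3 = 3.1459;  v_1 ≈ (0.3192, -0.1596, -0.9342)


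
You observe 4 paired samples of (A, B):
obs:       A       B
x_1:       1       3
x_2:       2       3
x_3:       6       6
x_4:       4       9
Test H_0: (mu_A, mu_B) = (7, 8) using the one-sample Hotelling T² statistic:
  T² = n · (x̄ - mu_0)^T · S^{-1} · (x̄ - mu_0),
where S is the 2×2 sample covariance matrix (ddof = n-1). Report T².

Step 1 — sample mean vector:
  mean(A) = (1 + 2 + 6 + 4) / 4 = 13/4 = 3.25
  mean(B) = (3 + 3 + 6 + 9) / 4 = 21/4 = 5.25
  x̄ = (3.25, 5.25),  deviation x̄ - mu_0 = (3.25, 5.25) - (7, 8) = (-3.75, -2.75).

Step 2 — sample covariance matrix, S[i,j] = (1/(n-1)) · Σ_k (x_{k,i} - mean_i) · (x_{k,j} - mean_j), divisor n-1 = 3:
  S[A,A] = ((-2.25)·(-2.25) + (-1.25)·(-1.25) + (2.75)·(2.75) + (0.75)·(0.75)) / 3 = 14.75/3 = 4.9167
  S[A,B] = ((-2.25)·(-2.25) + (-1.25)·(-2.25) + (2.75)·(0.75) + (0.75)·(3.75)) / 3 = 12.75/3 = 4.25
  S[B,B] = ((-2.25)·(-2.25) + (-2.25)·(-2.25) + (0.75)·(0.75) + (3.75)·(3.75)) / 3 = 24.75/3 = 8.25
  S = [[4.9167, 4.25],
 [4.25, 8.25]].

Step 3 — invert S. det(S) = 4.9167·8.25 - (4.25)² = 22.5.
  S^{-1} = (1/det) · [[d, -b], [-b, a]] = [[0.3667, -0.1889],
 [-0.1889, 0.2185]].

Step 4 — quadratic form (x̄ - mu_0)^T · S^{-1} · (x̄ - mu_0):
  S^{-1} · (x̄ - mu_0) = (-0.8556, 0.1074),
  (x̄ - mu_0)^T · [...] = (-3.75)·(-0.8556) + (-2.75)·(0.1074) = 2.913.

Step 5 — scale by n: T² = 4 · 2.913 = 11.6519.

T² ≈ 11.6519


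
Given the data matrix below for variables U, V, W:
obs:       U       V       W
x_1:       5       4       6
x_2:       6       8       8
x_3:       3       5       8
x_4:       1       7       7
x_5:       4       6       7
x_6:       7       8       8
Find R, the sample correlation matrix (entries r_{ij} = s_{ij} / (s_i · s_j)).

Step 1 — column means:
  mean(U) = (5 + 6 + 3 + 1 + 4 + 7) / 6 = 26/6 = 4.3333
  mean(V) = (4 + 8 + 5 + 7 + 6 + 8) / 6 = 38/6 = 6.3333
  mean(W) = (6 + 8 + 8 + 7 + 7 + 8) / 6 = 44/6 = 7.3333

Step 2 — sample variances and covariances s[i,j] = (1/(n-1)) · Σ_k (x_{k,i} - mean_i) · (x_{k,j} - mean_j), with n-1 = 5:
  s[U,U] = ((0.6667)·(0.6667) + (1.6667)·(1.6667) + (-1.3333)·(-1.3333) + (-3.3333)·(-3.3333) + (-0.3333)·(-0.3333) + (2.6667)·(2.6667)) / 5 = 23.3333/5 = 4.6667
  s[U,V] = ((0.6667)·(-2.3333) + (1.6667)·(1.6667) + (-1.3333)·(-1.3333) + (-3.3333)·(0.6667) + (-0.3333)·(-0.3333) + (2.6667)·(1.6667)) / 5 = 5.3333/5 = 1.0667
  s[U,W] = ((0.6667)·(-1.3333) + (1.6667)·(0.6667) + (-1.3333)·(0.6667) + (-3.3333)·(-0.3333) + (-0.3333)·(-0.3333) + (2.6667)·(0.6667)) / 5 = 2.3333/5 = 0.4667
  s[V,V] = ((-2.3333)·(-2.3333) + (1.6667)·(1.6667) + (-1.3333)·(-1.3333) + (0.6667)·(0.6667) + (-0.3333)·(-0.3333) + (1.6667)·(1.6667)) / 5 = 13.3333/5 = 2.6667
  s[V,W] = ((-2.3333)·(-1.3333) + (1.6667)·(0.6667) + (-1.3333)·(0.6667) + (0.6667)·(-0.3333) + (-0.3333)·(-0.3333) + (1.6667)·(0.6667)) / 5 = 4.3333/5 = 0.8667
  s[W,W] = ((-1.3333)·(-1.3333) + (0.6667)·(0.6667) + (0.6667)·(0.6667) + (-0.3333)·(-0.3333) + (-0.3333)·(-0.3333) + (0.6667)·(0.6667)) / 5 = 3.3333/5 = 0.6667
  Sample standard deviations s_i = √(s[i,i]):
  s(U) = √(4.6667) = 2.1602
  s(V) = √(2.6667) = 1.633
  s(W) = √(0.6667) = 0.8165

Step 3 — r_{ij} = s_{ij} / (s_i · s_j):
  r[U,U] = 1 (diagonal).
  r[U,V] = 1.0667 / (2.1602 · 1.633) = 1.0667 / 3.5277 = 0.3024
  r[U,W] = 0.4667 / (2.1602 · 0.8165) = 0.4667 / 1.7638 = 0.2646
  r[V,V] = 1 (diagonal).
  r[V,W] = 0.8667 / (1.633 · 0.8165) = 0.8667 / 1.3333 = 0.65
  r[W,W] = 1 (diagonal).

R is symmetric with unit diagonal. Assembling:

R = [[1, 0.3024, 0.2646],
 [0.3024, 1, 0.65],
 [0.2646, 0.65, 1]]


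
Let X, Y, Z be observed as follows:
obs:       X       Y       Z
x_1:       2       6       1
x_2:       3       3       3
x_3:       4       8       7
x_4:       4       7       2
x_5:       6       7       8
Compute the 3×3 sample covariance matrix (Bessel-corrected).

Step 1 — column means:
  mean(X) = (2 + 3 + 4 + 4 + 6) / 5 = 19/5 = 3.8
  mean(Y) = (6 + 3 + 8 + 7 + 7) / 5 = 31/5 = 6.2
  mean(Z) = (1 + 3 + 7 + 2 + 8) / 5 = 21/5 = 4.2

Step 2 — sample covariance S[i,j] = (1/(n-1)) · Σ_k (x_{k,i} - mean_i) · (x_{k,j} - mean_j), with n-1 = 4.
  S[X,X] = ((-1.8)·(-1.8) + (-0.8)·(-0.8) + (0.2)·(0.2) + (0.2)·(0.2) + (2.2)·(2.2)) / 4 = 8.8/4 = 2.2
  S[X,Y] = ((-1.8)·(-0.2) + (-0.8)·(-3.2) + (0.2)·(1.8) + (0.2)·(0.8) + (2.2)·(0.8)) / 4 = 5.2/4 = 1.3
  S[X,Z] = ((-1.8)·(-3.2) + (-0.8)·(-1.2) + (0.2)·(2.8) + (0.2)·(-2.2) + (2.2)·(3.8)) / 4 = 15.2/4 = 3.8
  S[Y,Y] = ((-0.2)·(-0.2) + (-3.2)·(-3.2) + (1.8)·(1.8) + (0.8)·(0.8) + (0.8)·(0.8)) / 4 = 14.8/4 = 3.7
  S[Y,Z] = ((-0.2)·(-3.2) + (-3.2)·(-1.2) + (1.8)·(2.8) + (0.8)·(-2.2) + (0.8)·(3.8)) / 4 = 10.8/4 = 2.7
  S[Z,Z] = ((-3.2)·(-3.2) + (-1.2)·(-1.2) + (2.8)·(2.8) + (-2.2)·(-2.2) + (3.8)·(3.8)) / 4 = 38.8/4 = 9.7

S is symmetric (S[j,i] = S[i,j]). Assembling:

S = [[2.2, 1.3, 3.8],
 [1.3, 3.7, 2.7],
 [3.8, 2.7, 9.7]]


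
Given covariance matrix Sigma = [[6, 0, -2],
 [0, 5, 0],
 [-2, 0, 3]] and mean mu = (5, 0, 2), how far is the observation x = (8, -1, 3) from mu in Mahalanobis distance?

Step 1 — centre the observation: (x - mu) = (3, -1, 1).

Step 2 — invert Sigma (cofactor / det for 3×3, or solve directly):
  Sigma^{-1} = [[0.2143, 0, 0.1429],
 [0, 0.2, 0],
 [0.1429, 0, 0.4286]].

Step 3 — form the quadratic (x - mu)^T · Sigma^{-1} · (x - mu):
  Sigma^{-1} · (x - mu) = (0.7857, -0.2, 0.8571).
  (x - mu)^T · [Sigma^{-1} · (x - mu)] = (3)·(0.7857) + (-1)·(-0.2) + (1)·(0.8571) = 3.4143.

Step 4 — take square root: d = √(3.4143) ≈ 1.8478.

d(x, mu) = √(3.4143) ≈ 1.8478


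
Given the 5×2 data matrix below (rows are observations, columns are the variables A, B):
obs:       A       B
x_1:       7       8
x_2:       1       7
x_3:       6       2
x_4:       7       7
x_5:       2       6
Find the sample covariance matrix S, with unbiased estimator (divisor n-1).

Step 1 — column means:
  mean(A) = (7 + 1 + 6 + 7 + 2) / 5 = 23/5 = 4.6
  mean(B) = (8 + 7 + 2 + 7 + 6) / 5 = 30/5 = 6

Step 2 — sample covariance S[i,j] = (1/(n-1)) · Σ_k (x_{k,i} - mean_i) · (x_{k,j} - mean_j), with n-1 = 4.
  S[A,A] = ((2.4)·(2.4) + (-3.6)·(-3.6) + (1.4)·(1.4) + (2.4)·(2.4) + (-2.6)·(-2.6)) / 4 = 33.2/4 = 8.3
  S[A,B] = ((2.4)·(2) + (-3.6)·(1) + (1.4)·(-4) + (2.4)·(1) + (-2.6)·(0)) / 4 = -2/4 = -0.5
  S[B,B] = ((2)·(2) + (1)·(1) + (-4)·(-4) + (1)·(1) + (0)·(0)) / 4 = 22/4 = 5.5

S is symmetric (S[j,i] = S[i,j]). Assembling:

S = [[8.3, -0.5],
 [-0.5, 5.5]]


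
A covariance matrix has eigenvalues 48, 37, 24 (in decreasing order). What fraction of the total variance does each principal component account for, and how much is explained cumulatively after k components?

Step 1 — total variance = trace(Sigma) = Σ λ_i = 48 + 37 + 24 = 109.

Step 2 — fraction explained by component i = λ_i / Σ λ:
  PC1: 48/109 = 0.4404
  PC2: 37/109 = 0.3394
  PC3: 24/109 = 0.2202

Step 3 — cumulative fraction after k components = (λ_1 + ... + λ_k) / Σ λ:
  k = 1: 48/109 = 0.4404
  k = 2: (48 + 37)/109 = 85/109 = 0.7798
  k = 3: (48 + 37 + 24)/109 = 109/109 = 1

Summary (fraction, with percent):

explained: PC1 0.4404 (44.04%), PC2 0.3394 (33.94%), PC3 0.2202 (22.02%);  cumulative: 0.4404, 0.7798, 1


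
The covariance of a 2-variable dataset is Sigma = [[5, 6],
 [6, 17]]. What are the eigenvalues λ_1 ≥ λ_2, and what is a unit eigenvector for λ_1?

Step 1 — characteristic polynomial of 2×2 Sigma:
  det(Sigma - λI) = λ² - trace · λ + det = 0.
  trace = 5 + 17 = 22, det = 5·17 - (6)² = 49.
Step 2 — discriminant:
  Δ = trace² - 4·det = 484 - 196 = 288.
Step 3 — eigenvalues:
  λ = (trace ± √Δ)/2 = (22 ± 16.9706)/2,
  λ_1 = 19.4853,  λ_2 = 2.5147.

Step 4 — unit eigenvector for λ_1: solve (Sigma - λ_1 I)v = 0. First row:
  (5 - 19.4853)·v_x + (6)·v_y = 0, i.e. (-14.4853)·v_x + (6)·v_y = 0,
  so v ∝ (b, λ_1 - a) = (6, 14.4853) = u.
  ||u|| = √((6)² + (14.4853)²) = √(245.8234) ≈ 15.6788,
  v_1 = u/||u|| ≈ (0.3827, 0.9239) (||v_1|| = 1).

λ_1 = 19.4853,  λ_2 = 2.5147;  v_1 ≈ (0.3827, 0.9239)


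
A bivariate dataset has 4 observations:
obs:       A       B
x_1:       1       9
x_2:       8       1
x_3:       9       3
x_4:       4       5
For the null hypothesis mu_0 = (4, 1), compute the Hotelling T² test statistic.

Step 1 — sample mean vector:
  mean(A) = (1 + 8 + 9 + 4) / 4 = 22/4 = 5.5
  mean(B) = (9 + 1 + 3 + 5) / 4 = 18/4 = 4.5
  x̄ = (5.5, 4.5),  deviation x̄ - mu_0 = (5.5, 4.5) - (4, 1) = (1.5, 3.5).

Step 2 — sample covariance matrix, S[i,j] = (1/(n-1)) · Σ_k (x_{k,i} - mean_i) · (x_{k,j} - mean_j), divisor n-1 = 3:
  S[A,A] = ((-4.5)·(-4.5) + (2.5)·(2.5) + (3.5)·(3.5) + (-1.5)·(-1.5)) / 3 = 41/3 = 13.6667
  S[A,B] = ((-4.5)·(4.5) + (2.5)·(-3.5) + (3.5)·(-1.5) + (-1.5)·(0.5)) / 3 = -35/3 = -11.6667
  S[B,B] = ((4.5)·(4.5) + (-3.5)·(-3.5) + (-1.5)·(-1.5) + (0.5)·(0.5)) / 3 = 35/3 = 11.6667
  S = [[13.6667, -11.6667],
 [-11.6667, 11.6667]].

Step 3 — invert S. det(S) = 13.6667·11.6667 - (-11.6667)² = 23.3333.
  S^{-1} = (1/det) · [[d, -b], [-b, a]] = [[0.5, 0.5],
 [0.5, 0.5857]].

Step 4 — quadratic form (x̄ - mu_0)^T · S^{-1} · (x̄ - mu_0):
  S^{-1} · (x̄ - mu_0) = (2.5, 2.8),
  (x̄ - mu_0)^T · [...] = (1.5)·(2.5) + (3.5)·(2.8) = 13.55.

Step 5 — scale by n: T² = 4 · 13.55 = 54.2.

T² ≈ 54.2


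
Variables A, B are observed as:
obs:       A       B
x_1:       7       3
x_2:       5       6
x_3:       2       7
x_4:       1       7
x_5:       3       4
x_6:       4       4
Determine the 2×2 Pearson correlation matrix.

Step 1 — column means:
  mean(A) = (7 + 5 + 2 + 1 + 3 + 4) / 6 = 22/6 = 3.6667
  mean(B) = (3 + 6 + 7 + 7 + 4 + 4) / 6 = 31/6 = 5.1667

Step 2 — sample variances and covariances s[i,j] = (1/(n-1)) · Σ_k (x_{k,i} - mean_i) · (x_{k,j} - mean_j), with n-1 = 5:
  s[A,A] = ((3.3333)·(3.3333) + (1.3333)·(1.3333) + (-1.6667)·(-1.6667) + (-2.6667)·(-2.6667) + (-0.6667)·(-0.6667) + (0.3333)·(0.3333)) / 5 = 23.3333/5 = 4.6667
  s[A,B] = ((3.3333)·(-2.1667) + (1.3333)·(0.8333) + (-1.6667)·(1.8333) + (-2.6667)·(1.8333) + (-0.6667)·(-1.1667) + (0.3333)·(-1.1667)) / 5 = -13.6667/5 = -2.7333
  s[B,B] = ((-2.1667)·(-2.1667) + (0.8333)·(0.8333) + (1.8333)·(1.8333) + (1.8333)·(1.8333) + (-1.1667)·(-1.1667) + (-1.1667)·(-1.1667)) / 5 = 14.8333/5 = 2.9667
  Sample standard deviations s_i = √(s[i,i]):
  s(A) = √(4.6667) = 2.1602
  s(B) = √(2.9667) = 1.7224

Step 3 — r_{ij} = s_{ij} / (s_i · s_j):
  r[A,A] = 1 (diagonal).
  r[A,B] = -2.7333 / (2.1602 · 1.7224) = -2.7333 / 3.7208 = -0.7346
  r[B,B] = 1 (diagonal).

R is symmetric with unit diagonal. Assembling:

R = [[1, -0.7346],
 [-0.7346, 1]]


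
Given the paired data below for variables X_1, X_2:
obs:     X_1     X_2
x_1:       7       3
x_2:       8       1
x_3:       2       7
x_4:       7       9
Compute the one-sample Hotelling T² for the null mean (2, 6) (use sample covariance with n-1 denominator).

Step 1 — sample mean vector:
  mean(X_1) = (7 + 8 + 2 + 7) / 4 = 24/4 = 6
  mean(X_2) = (3 + 1 + 7 + 9) / 4 = 20/4 = 5
  x̄ = (6, 5),  deviation x̄ - mu_0 = (6, 5) - (2, 6) = (4, -1).

Step 2 — sample covariance matrix, S[i,j] = (1/(n-1)) · Σ_k (x_{k,i} - mean_i) · (x_{k,j} - mean_j), divisor n-1 = 3:
  S[X_1,X_1] = ((1)·(1) + (2)·(2) + (-4)·(-4) + (1)·(1)) / 3 = 22/3 = 7.3333
  S[X_1,X_2] = ((1)·(-2) + (2)·(-4) + (-4)·(2) + (1)·(4)) / 3 = -14/3 = -4.6667
  S[X_2,X_2] = ((-2)·(-2) + (-4)·(-4) + (2)·(2) + (4)·(4)) / 3 = 40/3 = 13.3333
  S = [[7.3333, -4.6667],
 [-4.6667, 13.3333]].

Step 3 — invert S. det(S) = 7.3333·13.3333 - (-4.6667)² = 76.
  S^{-1} = (1/det) · [[d, -b], [-b, a]] = [[0.1754, 0.0614],
 [0.0614, 0.0965]].

Step 4 — quadratic form (x̄ - mu_0)^T · S^{-1} · (x̄ - mu_0):
  S^{-1} · (x̄ - mu_0) = (0.6404, 0.1491),
  (x̄ - mu_0)^T · [...] = (4)·(0.6404) + (-1)·(0.1491) = 2.4123.

Step 5 — scale by n: T² = 4 · 2.4123 = 9.6491.

T² ≈ 9.6491


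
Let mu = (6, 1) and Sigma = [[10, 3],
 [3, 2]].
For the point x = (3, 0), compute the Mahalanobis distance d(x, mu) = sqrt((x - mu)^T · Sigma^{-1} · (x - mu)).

Step 1 — centre the observation: (x - mu) = (-3, -1).

Step 2 — invert Sigma. det(Sigma) = 10·2 - (3)² = 11.
  Sigma^{-1} = (1/det) · [[d, -b], [-b, a]] = [[0.1818, -0.2727],
 [-0.2727, 0.9091]].

Step 3 — form the quadratic (x - mu)^T · Sigma^{-1} · (x - mu):
  Sigma^{-1} · (x - mu) = (-0.2727, -0.0909).
  (x - mu)^T · [Sigma^{-1} · (x - mu)] = (-3)·(-0.2727) + (-1)·(-0.0909) = 0.9091.

Step 4 — take square root: d = √(0.9091) ≈ 0.9535.

d(x, mu) = √(0.9091) ≈ 0.9535


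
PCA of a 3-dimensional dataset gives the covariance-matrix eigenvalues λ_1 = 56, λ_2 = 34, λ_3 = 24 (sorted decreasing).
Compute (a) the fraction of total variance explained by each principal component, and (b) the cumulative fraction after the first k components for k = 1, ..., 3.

Step 1 — total variance = trace(Sigma) = Σ λ_i = 56 + 34 + 24 = 114.

Step 2 — fraction explained by component i = λ_i / Σ λ:
  PC1: 56/114 = 0.4912
  PC2: 34/114 = 0.2982
  PC3: 24/114 = 0.2105

Step 3 — cumulative fraction after k components = (λ_1 + ... + λ_k) / Σ λ:
  k = 1: 56/114 = 0.4912
  k = 2: (56 + 34)/114 = 90/114 = 0.7895
  k = 3: (56 + 34 + 24)/114 = 114/114 = 1

Summary (fraction, with percent):

explained: PC1 0.4912 (49.12%), PC2 0.2982 (29.82%), PC3 0.2105 (21.05%);  cumulative: 0.4912, 0.7895, 1


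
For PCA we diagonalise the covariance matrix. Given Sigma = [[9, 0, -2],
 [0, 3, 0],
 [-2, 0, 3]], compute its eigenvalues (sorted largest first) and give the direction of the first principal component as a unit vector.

Step 1 — characteristic polynomial p(λ) = det(λI - Sigma) = λ³ - tr·λ² + c_1·λ - det, where tr = trace, c_1 = sum of the principal 2×2 minors, det = det(Sigma):
  tr = 9 + 3 + 3 = 15,
  c_1 = (9·3 - (0)²) + (9·3 - (-2)²) + (3·3 - (0)²) = 27 + 23 + 9 = 59,
  det = 9·(3·3 - (0)²) - (0)·((0)·3 - (0)·(-2)) + (-2)·((0)·(0) - 3·(-2)) = 9·(9) - (0)·(0) + (-2)·(6) = 69.
  So p(λ) = λ³ - 15λ² + 59λ - 69.
Step 2 — look for an integer root (rational root theorem: any rational root is an integer divisor of 69). Testing λ = 3:
  p(3) = 27 - 135 + 177 - 69 = 0  ✓
  Dividing out (λ - 3): p(λ) = (λ - 3)(λ² - 12λ + 23).
Step 3 — remaining eigenvalues from the quadratic λ² - 12λ + 23 = 0:
  Δ = 12² - 4·23 = 144 - 92 = 52,  λ = (12 ± √52)/2 = (12 ± 7.2111)/2 ≈ 9.6056 or 2.3944.
  Sorted: λ_1 = 9.6056,  λ_2 = 3,  λ_3 = 2.3944  (check: sum = 15 = tr ✓).

Step 4 — unit eigenvector for λ_1 ≈ 9.6056: v spans the null space of (Sigma - λ_1 I), whose rows are
  r_1 = (-0.6056, 0, -2),  r_2 = (0, -6.6056, 0),  r_3 = (-2, 0, -6.6056).
  v is orthogonal to every row, so take v ∝ r_1 × r_2 = ((0)·(0) - (-2)·(-6.6056), (-2)·(0) - (-0.6056)·(0), (-0.6056)·(-6.6056) - (0)·(0)) ≈ (-13.2111, 0, 4).
  Rescale (multiply by -1 so the first nonzero entry is positive): u = (13.2111, 0, -4).
  ||u|| = √((13.2111)² + (0)² + (-4)²) = √(190.5332) ≈ 13.8034,  v_1 = u/||u|| ≈ (0.9571, 0, -0.2898) (||v_1|| = 1).

λ_1 = 9.6056,  λ_2 = 3,  λ_3 = 2.3944;  v_1 ≈ (0.9571, 0, -0.2898)


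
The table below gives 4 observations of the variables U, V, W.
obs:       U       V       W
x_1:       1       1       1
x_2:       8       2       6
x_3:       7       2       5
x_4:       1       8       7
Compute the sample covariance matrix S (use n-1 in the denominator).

Step 1 — column means:
  mean(U) = (1 + 8 + 7 + 1) / 4 = 17/4 = 4.25
  mean(V) = (1 + 2 + 2 + 8) / 4 = 13/4 = 3.25
  mean(W) = (1 + 6 + 5 + 7) / 4 = 19/4 = 4.75

Step 2 — sample covariance S[i,j] = (1/(n-1)) · Σ_k (x_{k,i} - mean_i) · (x_{k,j} - mean_j), with n-1 = 3.
  S[U,U] = ((-3.25)·(-3.25) + (3.75)·(3.75) + (2.75)·(2.75) + (-3.25)·(-3.25)) / 3 = 42.75/3 = 14.25
  S[U,V] = ((-3.25)·(-2.25) + (3.75)·(-1.25) + (2.75)·(-1.25) + (-3.25)·(4.75)) / 3 = -16.25/3 = -5.4167
  S[U,W] = ((-3.25)·(-3.75) + (3.75)·(1.25) + (2.75)·(0.25) + (-3.25)·(2.25)) / 3 = 10.25/3 = 3.4167
  S[V,V] = ((-2.25)·(-2.25) + (-1.25)·(-1.25) + (-1.25)·(-1.25) + (4.75)·(4.75)) / 3 = 30.75/3 = 10.25
  S[V,W] = ((-2.25)·(-3.75) + (-1.25)·(1.25) + (-1.25)·(0.25) + (4.75)·(2.25)) / 3 = 17.25/3 = 5.75
  S[W,W] = ((-3.75)·(-3.75) + (1.25)·(1.25) + (0.25)·(0.25) + (2.25)·(2.25)) / 3 = 20.75/3 = 6.9167

S is symmetric (S[j,i] = S[i,j]). Assembling:

S = [[14.25, -5.4167, 3.4167],
 [-5.4167, 10.25, 5.75],
 [3.4167, 5.75, 6.9167]]


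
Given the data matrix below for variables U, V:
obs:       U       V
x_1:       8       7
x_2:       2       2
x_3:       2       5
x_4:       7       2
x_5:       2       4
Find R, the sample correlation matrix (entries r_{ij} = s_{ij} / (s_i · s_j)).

Step 1 — column means:
  mean(U) = (8 + 2 + 2 + 7 + 2) / 5 = 21/5 = 4.2
  mean(V) = (7 + 2 + 5 + 2 + 4) / 5 = 20/5 = 4

Step 2 — sample variances and covariances s[i,j] = (1/(n-1)) · Σ_k (x_{k,i} - mean_i) · (x_{k,j} - mean_j), with n-1 = 4:
  s[U,U] = ((3.8)·(3.8) + (-2.2)·(-2.2) + (-2.2)·(-2.2) + (2.8)·(2.8) + (-2.2)·(-2.2)) / 4 = 36.8/4 = 9.2
  s[U,V] = ((3.8)·(3) + (-2.2)·(-2) + (-2.2)·(1) + (2.8)·(-2) + (-2.2)·(0)) / 4 = 8/4 = 2
  s[V,V] = ((3)·(3) + (-2)·(-2) + (1)·(1) + (-2)·(-2) + (0)·(0)) / 4 = 18/4 = 4.5
  Sample standard deviations s_i = √(s[i,i]):
  s(U) = √(9.2) = 3.0332
  s(V) = √(4.5) = 2.1213

Step 3 — r_{ij} = s_{ij} / (s_i · s_j):
  r[U,U] = 1 (diagonal).
  r[U,V] = 2 / (3.0332 · 2.1213) = 2 / 6.4343 = 0.3108
  r[V,V] = 1 (diagonal).

R is symmetric with unit diagonal. Assembling:

R = [[1, 0.3108],
 [0.3108, 1]]


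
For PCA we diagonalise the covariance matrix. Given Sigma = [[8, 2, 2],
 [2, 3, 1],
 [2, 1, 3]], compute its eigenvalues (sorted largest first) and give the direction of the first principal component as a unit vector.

Step 1 — characteristic polynomial p(λ) = det(λI - Sigma) = λ³ - tr·λ² + c_1·λ - det, where tr = trace, c_1 = sum of the principal 2×2 minors, det = det(Sigma):
  tr = 8 + 3 + 3 = 14,
  c_1 = (8·3 - (2)²) + (8·3 - (2)²) + (3·3 - (1)²) = 20 + 20 + 8 = 48,
  det = 8·(3·3 - (1)²) - (2)·((2)·3 - (1)·(2)) + (2)·((2)·(1) - 3·(2)) = 8·(8) - (2)·(4) + (2)·(-4) = 48.
  So p(λ) = λ³ - 14λ² + 48λ - 48.
Step 2 — look for an integer root (rational root theorem: any rational root is an integer divisor of 48). Testing λ = 2:
  p(2) = 8 - 56 + 96 - 48 = 0  ✓
  Dividing out (λ - 2): p(λ) = (λ - 2)(λ² - 12λ + 24).
Step 3 — remaining eigenvalues from the quadratic λ² - 12λ + 24 = 0:
  Δ = 12² - 4·24 = 144 - 96 = 48,  λ = (12 ± √48)/2 = (12 ± 6.9282)/2 ≈ 9.4641 or 2.5359.
  Sorted: λ_1 = 9.4641,  λ_2 = 2.5359,  λ_3 = 2  (check: sum = 14 = tr ✓).

Step 4 — unit eigenvector for λ_1 ≈ 9.4641: v spans the null space of (Sigma - λ_1 I), whose rows are
  r_1 = (-1.4641, 2, 2),  r_2 = (2, -6.4641, 1),  r_3 = (2, 1, -6.4641).
  v is orthogonal to every row, so take v ∝ r_1 × r_2 = ((2)·(1) - (2)·(-6.4641), (2)·(2) - (-1.4641)·(1), (-1.4641)·(-6.4641) - (2)·(2)) ≈ (14.9282, 5.4641, 5.4641).
  Let u = (14.9282, 5.4641, 5.4641).
  ||u|| = √((14.9282)² + (5.4641)² + (5.4641)²) = √(282.5641) ≈ 16.8096,  v_1 = u/||u|| ≈ (0.8881, 0.3251, 0.3251) (||v_1|| = 1).

λ_1 = 9.4641,  λ_2 = 2.5359,  λ_3 = 2;  v_1 ≈ (0.8881, 0.3251, 0.3251)


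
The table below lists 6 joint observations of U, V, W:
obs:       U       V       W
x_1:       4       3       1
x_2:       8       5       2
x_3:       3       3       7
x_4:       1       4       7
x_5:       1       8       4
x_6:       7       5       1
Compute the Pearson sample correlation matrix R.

Step 1 — column means:
  mean(U) = (4 + 8 + 3 + 1 + 1 + 7) / 6 = 24/6 = 4
  mean(V) = (3 + 5 + 3 + 4 + 8 + 5) / 6 = 28/6 = 4.6667
  mean(W) = (1 + 2 + 7 + 7 + 4 + 1) / 6 = 22/6 = 3.6667

Step 2 — sample variances and covariances s[i,j] = (1/(n-1)) · Σ_k (x_{k,i} - mean_i) · (x_{k,j} - mean_j), with n-1 = 5:
  s[U,U] = ((0)·(0) + (4)·(4) + (-1)·(-1) + (-3)·(-3) + (-3)·(-3) + (3)·(3)) / 5 = 44/5 = 8.8
  s[U,V] = ((0)·(-1.6667) + (4)·(0.3333) + (-1)·(-1.6667) + (-3)·(-0.6667) + (-3)·(3.3333) + (3)·(0.3333)) / 5 = -4/5 = -0.8
  s[U,W] = ((0)·(-2.6667) + (4)·(-1.6667) + (-1)·(3.3333) + (-3)·(3.3333) + (-3)·(0.3333) + (3)·(-2.6667)) / 5 = -29/5 = -5.8
  s[V,V] = ((-1.6667)·(-1.6667) + (0.3333)·(0.3333) + (-1.6667)·(-1.6667) + (-0.6667)·(-0.6667) + (3.3333)·(3.3333) + (0.3333)·(0.3333)) / 5 = 17.3333/5 = 3.4667
  s[V,W] = ((-1.6667)·(-2.6667) + (0.3333)·(-1.6667) + (-1.6667)·(3.3333) + (-0.6667)·(3.3333) + (3.3333)·(0.3333) + (0.3333)·(-2.6667)) / 5 = -3.6667/5 = -0.7333
  s[W,W] = ((-2.6667)·(-2.6667) + (-1.6667)·(-1.6667) + (3.3333)·(3.3333) + (3.3333)·(3.3333) + (0.3333)·(0.3333) + (-2.6667)·(-2.6667)) / 5 = 39.3333/5 = 7.8667
  Sample standard deviations s_i = √(s[i,i]):
  s(U) = √(8.8) = 2.9665
  s(V) = √(3.4667) = 1.8619
  s(W) = √(7.8667) = 2.8048

Step 3 — r_{ij} = s_{ij} / (s_i · s_j):
  r[U,U] = 1 (diagonal).
  r[U,V] = -0.8 / (2.9665 · 1.8619) = -0.8 / 5.5233 = -0.1448
  r[U,W] = -5.8 / (2.9665 · 2.8048) = -5.8 / 8.3203 = -0.6971
  r[V,V] = 1 (diagonal).
  r[V,W] = -0.7333 / (1.8619 · 2.8048) = -0.7333 / 5.2222 = -0.1404
  r[W,W] = 1 (diagonal).

R is symmetric with unit diagonal. Assembling:

R = [[1, -0.1448, -0.6971],
 [-0.1448, 1, -0.1404],
 [-0.6971, -0.1404, 1]]


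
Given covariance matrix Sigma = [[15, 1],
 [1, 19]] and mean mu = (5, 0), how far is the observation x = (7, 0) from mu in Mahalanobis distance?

Step 1 — centre the observation: (x - mu) = (2, 0).

Step 2 — invert Sigma. det(Sigma) = 15·19 - (1)² = 284.
  Sigma^{-1} = (1/det) · [[d, -b], [-b, a]] = [[0.0669, -0.0035],
 [-0.0035, 0.0528]].

Step 3 — form the quadratic (x - mu)^T · Sigma^{-1} · (x - mu):
  Sigma^{-1} · (x - mu) = (0.1338, -0.007).
  (x - mu)^T · [Sigma^{-1} · (x - mu)] = (2)·(0.1338) + (0)·(-0.007) = 0.2676.

Step 4 — take square root: d = √(0.2676) ≈ 0.5173.

d(x, mu) = √(0.2676) ≈ 0.5173


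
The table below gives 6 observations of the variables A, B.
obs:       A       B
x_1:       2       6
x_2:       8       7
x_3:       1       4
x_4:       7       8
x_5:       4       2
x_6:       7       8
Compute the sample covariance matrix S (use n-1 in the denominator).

Step 1 — column means:
  mean(A) = (2 + 8 + 1 + 7 + 4 + 7) / 6 = 29/6 = 4.8333
  mean(B) = (6 + 7 + 4 + 8 + 2 + 8) / 6 = 35/6 = 5.8333

Step 2 — sample covariance S[i,j] = (1/(n-1)) · Σ_k (x_{k,i} - mean_i) · (x_{k,j} - mean_j), with n-1 = 5.
  S[A,A] = ((-2.8333)·(-2.8333) + (3.1667)·(3.1667) + (-3.8333)·(-3.8333) + (2.1667)·(2.1667) + (-0.8333)·(-0.8333) + (2.1667)·(2.1667)) / 5 = 42.8333/5 = 8.5667
  S[A,B] = ((-2.8333)·(0.1667) + (3.1667)·(1.1667) + (-3.8333)·(-1.8333) + (2.1667)·(2.1667) + (-0.8333)·(-3.8333) + (2.1667)·(2.1667)) / 5 = 22.8333/5 = 4.5667
  S[B,B] = ((0.1667)·(0.1667) + (1.1667)·(1.1667) + (-1.8333)·(-1.8333) + (2.1667)·(2.1667) + (-3.8333)·(-3.8333) + (2.1667)·(2.1667)) / 5 = 28.8333/5 = 5.7667

S is symmetric (S[j,i] = S[i,j]). Assembling:

S = [[8.5667, 4.5667],
 [4.5667, 5.7667]]


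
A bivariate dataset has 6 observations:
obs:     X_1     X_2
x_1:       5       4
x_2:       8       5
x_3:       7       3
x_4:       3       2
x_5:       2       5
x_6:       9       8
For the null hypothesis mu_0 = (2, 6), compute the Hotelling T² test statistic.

Step 1 — sample mean vector:
  mean(X_1) = (5 + 8 + 7 + 3 + 2 + 9) / 6 = 34/6 = 5.6667
  mean(X_2) = (4 + 5 + 3 + 2 + 5 + 8) / 6 = 27/6 = 4.5
  x̄ = (5.6667, 4.5),  deviation x̄ - mu_0 = (5.6667, 4.5) - (2, 6) = (3.6667, -1.5).

Step 2 — sample covariance matrix, S[i,j] = (1/(n-1)) · Σ_k (x_{k,i} - mean_i) · (x_{k,j} - mean_j), divisor n-1 = 5:
  S[X_1,X_1] = ((-0.6667)·(-0.6667) + (2.3333)·(2.3333) + (1.3333)·(1.3333) + (-2.6667)·(-2.6667) + (-3.6667)·(-3.6667) + (3.3333)·(3.3333)) / 5 = 39.3333/5 = 7.8667
  S[X_1,X_2] = ((-0.6667)·(-0.5) + (2.3333)·(0.5) + (1.3333)·(-1.5) + (-2.6667)·(-2.5) + (-3.6667)·(0.5) + (3.3333)·(3.5)) / 5 = 16/5 = 3.2
  S[X_2,X_2] = ((-0.5)·(-0.5) + (0.5)·(0.5) + (-1.5)·(-1.5) + (-2.5)·(-2.5) + (0.5)·(0.5) + (3.5)·(3.5)) / 5 = 21.5/5 = 4.3
  S = [[7.8667, 3.2],
 [3.2, 4.3]].

Step 3 — invert S. det(S) = 7.8667·4.3 - (3.2)² = 23.5867.
  S^{-1} = (1/det) · [[d, -b], [-b, a]] = [[0.1823, -0.1357],
 [-0.1357, 0.3335]].

Step 4 — quadratic form (x̄ - mu_0)^T · S^{-1} · (x̄ - mu_0):
  S^{-1} · (x̄ - mu_0) = (0.872, -0.9977),
  (x̄ - mu_0)^T · [...] = (3.6667)·(0.872) + (-1.5)·(-0.9977) = 4.6938.

Step 5 — scale by n: T² = 6 · 4.6938 = 28.1628.

T² ≈ 28.1628


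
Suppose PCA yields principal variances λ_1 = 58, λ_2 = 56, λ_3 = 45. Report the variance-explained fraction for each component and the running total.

Step 1 — total variance = trace(Sigma) = Σ λ_i = 58 + 56 + 45 = 159.

Step 2 — fraction explained by component i = λ_i / Σ λ:
  PC1: 58/159 = 0.3648
  PC2: 56/159 = 0.3522
  PC3: 45/159 = 0.283

Step 3 — cumulative fraction after k components = (λ_1 + ... + λ_k) / Σ λ:
  k = 1: 58/159 = 0.3648
  k = 2: (58 + 56)/159 = 114/159 = 0.717
  k = 3: (58 + 56 + 45)/159 = 159/159 = 1

Summary (fraction, with percent):

explained: PC1 0.3648 (36.48%), PC2 0.3522 (35.22%), PC3 0.283 (28.3%);  cumulative: 0.3648, 0.717, 1


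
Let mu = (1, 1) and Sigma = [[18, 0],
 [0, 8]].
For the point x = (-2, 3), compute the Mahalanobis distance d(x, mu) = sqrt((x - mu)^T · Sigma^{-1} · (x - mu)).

Step 1 — centre the observation: (x - mu) = (-3, 2).

Step 2 — invert Sigma. det(Sigma) = 18·8 - (0)² = 144.
  Sigma^{-1} = (1/det) · [[d, -b], [-b, a]] = [[0.0556, 0],
 [0, 0.125]].

Step 3 — form the quadratic (x - mu)^T · Sigma^{-1} · (x - mu):
  Sigma^{-1} · (x - mu) = (-0.1667, 0.25).
  (x - mu)^T · [Sigma^{-1} · (x - mu)] = (-3)·(-0.1667) + (2)·(0.25) = 1.

Step 4 — take square root: d = √(1) ≈ 1.

d(x, mu) = √(1) ≈ 1


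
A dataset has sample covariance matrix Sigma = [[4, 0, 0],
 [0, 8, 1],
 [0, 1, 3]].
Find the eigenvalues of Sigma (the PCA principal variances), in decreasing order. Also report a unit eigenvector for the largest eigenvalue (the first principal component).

Step 1 — characteristic polynomial p(λ) = det(λI - Sigma) = λ³ - tr·λ² + c_1·λ - det, where tr = trace, c_1 = sum of the principal 2×2 minors, det = det(Sigma):
  tr = 4 + 8 + 3 = 15,
  c_1 = (4·8 - (0)²) + (4·3 - (0)²) + (8·3 - (1)²) = 32 + 12 + 23 = 67,
  det = 4·(8·3 - (1)²) - (0)·((0)·3 - (1)·(0)) + (0)·((0)·(1) - 8·(0)) = 4·(23) - (0)·(0) + (0)·(0) = 92.
  So p(λ) = λ³ - 15λ² + 67λ - 92.
Step 2 — look for an integer root (rational root theorem: any rational root is an integer divisor of 92). Testing λ = 4:
  p(4) = 64 - 240 + 268 - 92 = 0  ✓
  Dividing out (λ - 4): p(λ) = (λ - 4)(λ² - 11λ + 23).
Step 3 — remaining eigenvalues from the quadratic λ² - 11λ + 23 = 0:
  Δ = 11² - 4·23 = 121 - 92 = 29,  λ = (11 ± √29)/2 = (11 ± 5.3852)/2 ≈ 8.1926 or 2.8074.
  Sorted: λ_1 = 8.1926,  λ_2 = 4,  λ_3 = 2.8074  (check: sum = 15 = tr ✓).

Step 4 — unit eigenvector for λ_1 ≈ 8.1926: v spans the null space of (Sigma - λ_1 I), whose rows are
  r_1 = (-4.1926, 0, 0),  r_2 = (0, -0.1926, 1),  r_3 = (0, 1, -5.1926).
  v is orthogonal to every row, so take v ∝ r_1 × r_2 = ((0)·(1) - (0)·(-0.1926), (0)·(0) - (-4.1926)·(1), (-4.1926)·(-0.1926) - (0)·(0)) ≈ (0, 4.1926, 0.8074).
  Let u = (0, 4.1926, 0.8074).
  ||u|| = √((0)² + (4.1926)² + (0.8074)²) = √(18.2297) ≈ 4.2696,  v_1 = u/||u|| ≈ (0, 0.982, 0.1891) (||v_1|| = 1).

λ_1 = 8.1926,  λ_2 = 4,  λ_3 = 2.8074;  v_1 ≈ (0, 0.982, 0.1891)


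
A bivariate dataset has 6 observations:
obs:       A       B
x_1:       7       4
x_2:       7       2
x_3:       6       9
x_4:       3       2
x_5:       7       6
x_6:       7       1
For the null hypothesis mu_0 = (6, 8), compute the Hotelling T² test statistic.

Step 1 — sample mean vector:
  mean(A) = (7 + 7 + 6 + 3 + 7 + 7) / 6 = 37/6 = 6.1667
  mean(B) = (4 + 2 + 9 + 2 + 6 + 1) / 6 = 24/6 = 4
  x̄ = (6.1667, 4),  deviation x̄ - mu_0 = (6.1667, 4) - (6, 8) = (0.1667, -4).

Step 2 — sample covariance matrix, S[i,j] = (1/(n-1)) · Σ_k (x_{k,i} - mean_i) · (x_{k,j} - mean_j), divisor n-1 = 5:
  S[A,A] = ((0.8333)·(0.8333) + (0.8333)·(0.8333) + (-0.1667)·(-0.1667) + (-3.1667)·(-3.1667) + (0.8333)·(0.8333) + (0.8333)·(0.8333)) / 5 = 12.8333/5 = 2.5667
  S[A,B] = ((0.8333)·(0) + (0.8333)·(-2) + (-0.1667)·(5) + (-3.1667)·(-2) + (0.8333)·(2) + (0.8333)·(-3)) / 5 = 3/5 = 0.6
  S[B,B] = ((0)·(0) + (-2)·(-2) + (5)·(5) + (-2)·(-2) + (2)·(2) + (-3)·(-3)) / 5 = 46/5 = 9.2
  S = [[2.5667, 0.6],
 [0.6, 9.2]].

Step 3 — invert S. det(S) = 2.5667·9.2 - (0.6)² = 23.2533.
  S^{-1} = (1/det) · [[d, -b], [-b, a]] = [[0.3956, -0.0258],
 [-0.0258, 0.1104]].

Step 4 — quadratic form (x̄ - mu_0)^T · S^{-1} · (x̄ - mu_0):
  S^{-1} · (x̄ - mu_0) = (0.1692, -0.4458),
  (x̄ - mu_0)^T · [...] = (0.1667)·(0.1692) + (-4)·(-0.4458) = 1.8114.

Step 5 — scale by n: T² = 6 · 1.8114 = 10.8687.

T² ≈ 10.8687


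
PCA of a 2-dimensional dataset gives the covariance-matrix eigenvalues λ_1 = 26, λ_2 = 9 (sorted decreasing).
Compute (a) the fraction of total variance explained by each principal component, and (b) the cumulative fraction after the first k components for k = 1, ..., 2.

Step 1 — total variance = trace(Sigma) = Σ λ_i = 26 + 9 = 35.

Step 2 — fraction explained by component i = λ_i / Σ λ:
  PC1: 26/35 = 0.7429
  PC2: 9/35 = 0.2571

Step 3 — cumulative fraction after k components = (λ_1 + ... + λ_k) / Σ λ:
  k = 1: 26/35 = 0.7429
  k = 2: (26 + 9)/35 = 35/35 = 1

Summary (fraction, with percent):

explained: PC1 0.7429 (74.29%), PC2 0.2571 (25.71%);  cumulative: 0.7429, 1


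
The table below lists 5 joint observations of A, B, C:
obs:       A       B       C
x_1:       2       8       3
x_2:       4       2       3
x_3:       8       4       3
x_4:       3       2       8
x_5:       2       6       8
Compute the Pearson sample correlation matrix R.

Step 1 — column means:
  mean(A) = (2 + 4 + 8 + 3 + 2) / 5 = 19/5 = 3.8
  mean(B) = (8 + 2 + 4 + 2 + 6) / 5 = 22/5 = 4.4
  mean(C) = (3 + 3 + 3 + 8 + 8) / 5 = 25/5 = 5

Step 2 — sample variances and covariances s[i,j] = (1/(n-1)) · Σ_k (x_{k,i} - mean_i) · (x_{k,j} - mean_j), with n-1 = 4:
  s[A,A] = ((-1.8)·(-1.8) + (0.2)·(0.2) + (4.2)·(4.2) + (-0.8)·(-0.8) + (-1.8)·(-1.8)) / 4 = 24.8/4 = 6.2
  s[A,B] = ((-1.8)·(3.6) + (0.2)·(-2.4) + (4.2)·(-0.4) + (-0.8)·(-2.4) + (-1.8)·(1.6)) / 4 = -9.6/4 = -2.4
  s[A,C] = ((-1.8)·(-2) + (0.2)·(-2) + (4.2)·(-2) + (-0.8)·(3) + (-1.8)·(3)) / 4 = -13/4 = -3.25
  s[B,B] = ((3.6)·(3.6) + (-2.4)·(-2.4) + (-0.4)·(-0.4) + (-2.4)·(-2.4) + (1.6)·(1.6)) / 4 = 27.2/4 = 6.8
  s[B,C] = ((3.6)·(-2) + (-2.4)·(-2) + (-0.4)·(-2) + (-2.4)·(3) + (1.6)·(3)) / 4 = -4/4 = -1
  s[C,C] = ((-2)·(-2) + (-2)·(-2) + (-2)·(-2) + (3)·(3) + (3)·(3)) / 4 = 30/4 = 7.5
  Sample standard deviations s_i = √(s[i,i]):
  s(A) = √(6.2) = 2.49
  s(B) = √(6.8) = 2.6077
  s(C) = √(7.5) = 2.7386

Step 3 — r_{ij} = s_{ij} / (s_i · s_j):
  r[A,A] = 1 (diagonal).
  r[A,B] = -2.4 / (2.49 · 2.6077) = -2.4 / 6.4931 = -0.3696
  r[A,C] = -3.25 / (2.49 · 2.7386) = -3.25 / 6.8191 = -0.4766
  r[B,B] = 1 (diagonal).
  r[B,C] = -1 / (2.6077 · 2.7386) = -1 / 7.1414 = -0.14
  r[C,C] = 1 (diagonal).

R is symmetric with unit diagonal. Assembling:

R = [[1, -0.3696, -0.4766],
 [-0.3696, 1, -0.14],
 [-0.4766, -0.14, 1]]


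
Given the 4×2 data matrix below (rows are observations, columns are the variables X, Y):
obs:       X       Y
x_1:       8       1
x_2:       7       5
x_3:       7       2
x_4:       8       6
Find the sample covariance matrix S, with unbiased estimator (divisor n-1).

Step 1 — column means:
  mean(X) = (8 + 7 + 7 + 8) / 4 = 30/4 = 7.5
  mean(Y) = (1 + 5 + 2 + 6) / 4 = 14/4 = 3.5

Step 2 — sample covariance S[i,j] = (1/(n-1)) · Σ_k (x_{k,i} - mean_i) · (x_{k,j} - mean_j), with n-1 = 3.
  S[X,X] = ((0.5)·(0.5) + (-0.5)·(-0.5) + (-0.5)·(-0.5) + (0.5)·(0.5)) / 3 = 1/3 = 0.3333
  S[X,Y] = ((0.5)·(-2.5) + (-0.5)·(1.5) + (-0.5)·(-1.5) + (0.5)·(2.5)) / 3 = 0/3 = 0
  S[Y,Y] = ((-2.5)·(-2.5) + (1.5)·(1.5) + (-1.5)·(-1.5) + (2.5)·(2.5)) / 3 = 17/3 = 5.6667

S is symmetric (S[j,i] = S[i,j]). Assembling:

S = [[0.3333, 0],
 [0, 5.6667]]


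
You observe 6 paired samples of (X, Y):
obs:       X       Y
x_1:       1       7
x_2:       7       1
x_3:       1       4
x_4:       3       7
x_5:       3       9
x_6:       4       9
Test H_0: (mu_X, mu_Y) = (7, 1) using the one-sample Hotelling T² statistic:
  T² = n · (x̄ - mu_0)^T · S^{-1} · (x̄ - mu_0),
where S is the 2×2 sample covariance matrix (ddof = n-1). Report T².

Step 1 — sample mean vector:
  mean(X) = (1 + 7 + 1 + 3 + 3 + 4) / 6 = 19/6 = 3.1667
  mean(Y) = (7 + 1 + 4 + 7 + 9 + 9) / 6 = 37/6 = 6.1667
  x̄ = (3.1667, 6.1667),  deviation x̄ - mu_0 = (3.1667, 6.1667) - (7, 1) = (-3.8333, 5.1667).

Step 2 — sample covariance matrix, S[i,j] = (1/(n-1)) · Σ_k (x_{k,i} - mean_i) · (x_{k,j} - mean_j), divisor n-1 = 5:
  S[X,X] = ((-2.1667)·(-2.1667) + (3.8333)·(3.8333) + (-2.1667)·(-2.1667) + (-0.1667)·(-0.1667) + (-0.1667)·(-0.1667) + (0.8333)·(0.8333)) / 5 = 24.8333/5 = 4.9667
  S[X,Y] = ((-2.1667)·(0.8333) + (3.8333)·(-5.1667) + (-2.1667)·(-2.1667) + (-0.1667)·(0.8333) + (-0.1667)·(2.8333) + (0.8333)·(2.8333)) / 5 = -15.1667/5 = -3.0333
  S[Y,Y] = ((0.8333)·(0.8333) + (-5.1667)·(-5.1667) + (-2.1667)·(-2.1667) + (0.8333)·(0.8333) + (2.8333)·(2.8333) + (2.8333)·(2.8333)) / 5 = 48.8333/5 = 9.7667
  S = [[4.9667, -3.0333],
 [-3.0333, 9.7667]].

Step 3 — invert S. det(S) = 4.9667·9.7667 - (-3.0333)² = 39.3067.
  S^{-1} = (1/det) · [[d, -b], [-b, a]] = [[0.2485, 0.0772],
 [0.0772, 0.1264]].

Step 4 — quadratic form (x̄ - mu_0)^T · S^{-1} · (x̄ - mu_0):
  S^{-1} · (x̄ - mu_0) = (-0.5538, 0.357),
  (x̄ - mu_0)^T · [...] = (-3.8333)·(-0.5538) + (5.1667)·(0.357) = 3.9674.

Step 5 — scale by n: T² = 6 · 3.9674 = 23.8043.

T² ≈ 23.8043


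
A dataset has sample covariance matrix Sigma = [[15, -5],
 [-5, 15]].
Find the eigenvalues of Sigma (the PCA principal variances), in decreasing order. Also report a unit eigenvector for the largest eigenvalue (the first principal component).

Step 1 — characteristic polynomial of 2×2 Sigma:
  det(Sigma - λI) = λ² - trace · λ + det = 0.
  trace = 15 + 15 = 30, det = 15·15 - (-5)² = 200.
Step 2 — discriminant:
  Δ = trace² - 4·det = 900 - 800 = 100.
Step 3 — eigenvalues:
  λ = (trace ± √Δ)/2 = (30 ± 10)/2,
  λ_1 = 20,  λ_2 = 10.

Step 4 — unit eigenvector for λ_1: solve (Sigma - λ_1 I)v = 0. First row:
  (15 - 20)·v_x + (-5)·v_y = 0, i.e. (-5)·v_x + (-5)·v_y = 0,
  so v ∝ (b, λ_1 - a) = (-5, 5); multiply by -1 so the first entry is positive: u = (5, -5).
  ||u|| = √((5)² + (-5)²) = √(50) ≈ 7.0711,
  v_1 = u/||u|| ≈ (0.7071, -0.7071) (||v_1|| = 1).

λ_1 = 20,  λ_2 = 10;  v_1 ≈ (0.7071, -0.7071)


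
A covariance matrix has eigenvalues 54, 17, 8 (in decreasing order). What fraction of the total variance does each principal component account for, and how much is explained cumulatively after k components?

Step 1 — total variance = trace(Sigma) = Σ λ_i = 54 + 17 + 8 = 79.

Step 2 — fraction explained by component i = λ_i / Σ λ:
  PC1: 54/79 = 0.6835
  PC2: 17/79 = 0.2152
  PC3: 8/79 = 0.1013

Step 3 — cumulative fraction after k components = (λ_1 + ... + λ_k) / Σ λ:
  k = 1: 54/79 = 0.6835
  k = 2: (54 + 17)/79 = 71/79 = 0.8987
  k = 3: (54 + 17 + 8)/79 = 79/79 = 1

Summary (fraction, with percent):

explained: PC1 0.6835 (68.35%), PC2 0.2152 (21.52%), PC3 0.1013 (10.13%);  cumulative: 0.6835, 0.8987, 1


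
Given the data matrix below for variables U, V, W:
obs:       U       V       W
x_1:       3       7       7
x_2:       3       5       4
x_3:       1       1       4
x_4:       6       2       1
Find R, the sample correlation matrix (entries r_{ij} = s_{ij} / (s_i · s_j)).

Step 1 — column means:
  mean(U) = (3 + 3 + 1 + 6) / 4 = 13/4 = 3.25
  mean(V) = (7 + 5 + 1 + 2) / 4 = 15/4 = 3.75
  mean(W) = (7 + 4 + 4 + 1) / 4 = 16/4 = 4

Step 2 — sample variances and covariances s[i,j] = (1/(n-1)) · Σ_k (x_{k,i} - mean_i) · (x_{k,j} - mean_j), with n-1 = 3:
  s[U,U] = ((-0.25)·(-0.25) + (-0.25)·(-0.25) + (-2.25)·(-2.25) + (2.75)·(2.75)) / 3 = 12.75/3 = 4.25
  s[U,V] = ((-0.25)·(3.25) + (-0.25)·(1.25) + (-2.25)·(-2.75) + (2.75)·(-1.75)) / 3 = 0.25/3 = 0.0833
  s[U,W] = ((-0.25)·(3) + (-0.25)·(0) + (-2.25)·(0) + (2.75)·(-3)) / 3 = -9/3 = -3
  s[V,V] = ((3.25)·(3.25) + (1.25)·(1.25) + (-2.75)·(-2.75) + (-1.75)·(-1.75)) / 3 = 22.75/3 = 7.5833
  s[V,W] = ((3.25)·(3) + (1.25)·(0) + (-2.75)·(0) + (-1.75)·(-3)) / 3 = 15/3 = 5
  s[W,W] = ((3)·(3) + (0)·(0) + (0)·(0) + (-3)·(-3)) / 3 = 18/3 = 6
  Sample standard deviations s_i = √(s[i,i]):
  s(U) = √(4.25) = 2.0616
  s(V) = √(7.5833) = 2.7538
  s(W) = √(6) = 2.4495

Step 3 — r_{ij} = s_{ij} / (s_i · s_j):
  r[U,U] = 1 (diagonal).
  r[U,V] = 0.0833 / (2.0616 · 2.7538) = 0.0833 / 5.6771 = 0.0147
  r[U,W] = -3 / (2.0616 · 2.4495) = -3 / 5.0498 = -0.5941
  r[V,V] = 1 (diagonal).
  r[V,W] = 5 / (2.7538 · 2.4495) = 5 / 6.7454 = 0.7412
  r[W,W] = 1 (diagonal).

R is symmetric with unit diagonal. Assembling:

R = [[1, 0.0147, -0.5941],
 [0.0147, 1, 0.7412],
 [-0.5941, 0.7412, 1]]
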